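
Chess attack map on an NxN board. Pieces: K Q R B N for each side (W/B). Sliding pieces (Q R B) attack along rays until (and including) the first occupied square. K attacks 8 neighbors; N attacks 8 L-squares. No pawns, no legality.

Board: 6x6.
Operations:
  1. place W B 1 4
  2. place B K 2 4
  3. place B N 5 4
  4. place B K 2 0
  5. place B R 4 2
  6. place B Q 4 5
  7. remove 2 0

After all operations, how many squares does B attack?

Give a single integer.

Op 1: place WB@(1,4)
Op 2: place BK@(2,4)
Op 3: place BN@(5,4)
Op 4: place BK@(2,0)
Op 5: place BR@(4,2)
Op 6: place BQ@(4,5)
Op 7: remove (2,0)
Per-piece attacks for B:
  BK@(2,4): attacks (2,5) (2,3) (3,4) (1,4) (3,5) (3,3) (1,5) (1,3)
  BR@(4,2): attacks (4,3) (4,4) (4,5) (4,1) (4,0) (5,2) (3,2) (2,2) (1,2) (0,2) [ray(0,1) blocked at (4,5)]
  BQ@(4,5): attacks (4,4) (4,3) (4,2) (5,5) (3,5) (2,5) (1,5) (0,5) (5,4) (3,4) (2,3) (1,2) (0,1) [ray(0,-1) blocked at (4,2); ray(1,-1) blocked at (5,4)]
  BN@(5,4): attacks (3,5) (4,2) (3,3)
Union (23 distinct): (0,1) (0,2) (0,5) (1,2) (1,3) (1,4) (1,5) (2,2) (2,3) (2,5) (3,2) (3,3) (3,4) (3,5) (4,0) (4,1) (4,2) (4,3) (4,4) (4,5) (5,2) (5,4) (5,5)

Answer: 23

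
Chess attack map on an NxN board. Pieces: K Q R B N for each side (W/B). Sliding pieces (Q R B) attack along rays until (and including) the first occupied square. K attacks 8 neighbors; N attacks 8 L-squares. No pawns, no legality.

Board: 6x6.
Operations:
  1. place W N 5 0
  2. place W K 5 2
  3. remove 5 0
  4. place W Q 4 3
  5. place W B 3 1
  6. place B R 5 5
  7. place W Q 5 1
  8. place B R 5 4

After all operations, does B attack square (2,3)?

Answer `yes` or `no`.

Op 1: place WN@(5,0)
Op 2: place WK@(5,2)
Op 3: remove (5,0)
Op 4: place WQ@(4,3)
Op 5: place WB@(3,1)
Op 6: place BR@(5,5)
Op 7: place WQ@(5,1)
Op 8: place BR@(5,4)
Per-piece attacks for B:
  BR@(5,4): attacks (5,5) (5,3) (5,2) (4,4) (3,4) (2,4) (1,4) (0,4) [ray(0,1) blocked at (5,5); ray(0,-1) blocked at (5,2)]
  BR@(5,5): attacks (5,4) (4,5) (3,5) (2,5) (1,5) (0,5) [ray(0,-1) blocked at (5,4)]
B attacks (2,3): no

Answer: no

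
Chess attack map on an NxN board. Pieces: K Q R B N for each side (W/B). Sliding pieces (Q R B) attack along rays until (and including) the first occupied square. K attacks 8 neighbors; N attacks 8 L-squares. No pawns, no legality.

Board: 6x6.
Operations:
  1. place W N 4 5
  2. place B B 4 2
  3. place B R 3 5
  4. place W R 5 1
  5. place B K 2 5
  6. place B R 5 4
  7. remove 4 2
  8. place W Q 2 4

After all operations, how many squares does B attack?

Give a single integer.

Answer: 16

Derivation:
Op 1: place WN@(4,5)
Op 2: place BB@(4,2)
Op 3: place BR@(3,5)
Op 4: place WR@(5,1)
Op 5: place BK@(2,5)
Op 6: place BR@(5,4)
Op 7: remove (4,2)
Op 8: place WQ@(2,4)
Per-piece attacks for B:
  BK@(2,5): attacks (2,4) (3,5) (1,5) (3,4) (1,4)
  BR@(3,5): attacks (3,4) (3,3) (3,2) (3,1) (3,0) (4,5) (2,5) [ray(1,0) blocked at (4,5); ray(-1,0) blocked at (2,5)]
  BR@(5,4): attacks (5,5) (5,3) (5,2) (5,1) (4,4) (3,4) (2,4) [ray(0,-1) blocked at (5,1); ray(-1,0) blocked at (2,4)]
Union (16 distinct): (1,4) (1,5) (2,4) (2,5) (3,0) (3,1) (3,2) (3,3) (3,4) (3,5) (4,4) (4,5) (5,1) (5,2) (5,3) (5,5)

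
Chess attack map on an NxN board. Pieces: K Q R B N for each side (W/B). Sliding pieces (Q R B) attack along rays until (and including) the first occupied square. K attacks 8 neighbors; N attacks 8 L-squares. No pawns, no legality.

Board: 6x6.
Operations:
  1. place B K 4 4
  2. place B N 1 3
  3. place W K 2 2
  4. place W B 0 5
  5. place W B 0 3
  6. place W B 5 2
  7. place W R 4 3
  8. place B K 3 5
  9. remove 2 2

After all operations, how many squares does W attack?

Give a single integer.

Op 1: place BK@(4,4)
Op 2: place BN@(1,3)
Op 3: place WK@(2,2)
Op 4: place WB@(0,5)
Op 5: place WB@(0,3)
Op 6: place WB@(5,2)
Op 7: place WR@(4,3)
Op 8: place BK@(3,5)
Op 9: remove (2,2)
Per-piece attacks for W:
  WB@(0,3): attacks (1,4) (2,5) (1,2) (2,1) (3,0)
  WB@(0,5): attacks (1,4) (2,3) (3,2) (4,1) (5,0)
  WR@(4,3): attacks (4,4) (4,2) (4,1) (4,0) (5,3) (3,3) (2,3) (1,3) [ray(0,1) blocked at (4,4); ray(-1,0) blocked at (1,3)]
  WB@(5,2): attacks (4,3) (4,1) (3,0) [ray(-1,1) blocked at (4,3)]
Union (16 distinct): (1,2) (1,3) (1,4) (2,1) (2,3) (2,5) (3,0) (3,2) (3,3) (4,0) (4,1) (4,2) (4,3) (4,4) (5,0) (5,3)

Answer: 16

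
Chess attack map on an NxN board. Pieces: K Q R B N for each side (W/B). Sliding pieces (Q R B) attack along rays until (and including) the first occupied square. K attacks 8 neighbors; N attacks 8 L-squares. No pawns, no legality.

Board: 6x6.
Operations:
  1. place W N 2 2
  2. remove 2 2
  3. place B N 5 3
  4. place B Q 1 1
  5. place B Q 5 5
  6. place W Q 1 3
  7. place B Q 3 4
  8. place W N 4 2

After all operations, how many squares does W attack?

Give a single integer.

Op 1: place WN@(2,2)
Op 2: remove (2,2)
Op 3: place BN@(5,3)
Op 4: place BQ@(1,1)
Op 5: place BQ@(5,5)
Op 6: place WQ@(1,3)
Op 7: place BQ@(3,4)
Op 8: place WN@(4,2)
Per-piece attacks for W:
  WQ@(1,3): attacks (1,4) (1,5) (1,2) (1,1) (2,3) (3,3) (4,3) (5,3) (0,3) (2,4) (3,5) (2,2) (3,1) (4,0) (0,4) (0,2) [ray(0,-1) blocked at (1,1); ray(1,0) blocked at (5,3)]
  WN@(4,2): attacks (5,4) (3,4) (2,3) (5,0) (3,0) (2,1)
Union (21 distinct): (0,2) (0,3) (0,4) (1,1) (1,2) (1,4) (1,5) (2,1) (2,2) (2,3) (2,4) (3,0) (3,1) (3,3) (3,4) (3,5) (4,0) (4,3) (5,0) (5,3) (5,4)

Answer: 21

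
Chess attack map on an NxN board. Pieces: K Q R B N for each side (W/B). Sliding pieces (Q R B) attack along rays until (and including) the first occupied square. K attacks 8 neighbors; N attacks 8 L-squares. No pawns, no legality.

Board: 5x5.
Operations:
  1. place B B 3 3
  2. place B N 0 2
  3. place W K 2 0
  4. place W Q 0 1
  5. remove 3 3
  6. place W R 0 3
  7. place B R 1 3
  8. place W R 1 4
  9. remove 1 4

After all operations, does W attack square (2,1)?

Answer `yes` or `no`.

Answer: yes

Derivation:
Op 1: place BB@(3,3)
Op 2: place BN@(0,2)
Op 3: place WK@(2,0)
Op 4: place WQ@(0,1)
Op 5: remove (3,3)
Op 6: place WR@(0,3)
Op 7: place BR@(1,3)
Op 8: place WR@(1,4)
Op 9: remove (1,4)
Per-piece attacks for W:
  WQ@(0,1): attacks (0,2) (0,0) (1,1) (2,1) (3,1) (4,1) (1,2) (2,3) (3,4) (1,0) [ray(0,1) blocked at (0,2)]
  WR@(0,3): attacks (0,4) (0,2) (1,3) [ray(0,-1) blocked at (0,2); ray(1,0) blocked at (1,3)]
  WK@(2,0): attacks (2,1) (3,0) (1,0) (3,1) (1,1)
W attacks (2,1): yes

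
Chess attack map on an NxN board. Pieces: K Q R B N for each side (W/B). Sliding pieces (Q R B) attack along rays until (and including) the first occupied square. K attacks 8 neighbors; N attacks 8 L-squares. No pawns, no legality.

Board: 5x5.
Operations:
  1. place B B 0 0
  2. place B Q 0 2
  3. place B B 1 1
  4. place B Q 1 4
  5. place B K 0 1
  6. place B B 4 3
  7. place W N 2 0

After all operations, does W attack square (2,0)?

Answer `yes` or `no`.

Answer: no

Derivation:
Op 1: place BB@(0,0)
Op 2: place BQ@(0,2)
Op 3: place BB@(1,1)
Op 4: place BQ@(1,4)
Op 5: place BK@(0,1)
Op 6: place BB@(4,3)
Op 7: place WN@(2,0)
Per-piece attacks for W:
  WN@(2,0): attacks (3,2) (4,1) (1,2) (0,1)
W attacks (2,0): no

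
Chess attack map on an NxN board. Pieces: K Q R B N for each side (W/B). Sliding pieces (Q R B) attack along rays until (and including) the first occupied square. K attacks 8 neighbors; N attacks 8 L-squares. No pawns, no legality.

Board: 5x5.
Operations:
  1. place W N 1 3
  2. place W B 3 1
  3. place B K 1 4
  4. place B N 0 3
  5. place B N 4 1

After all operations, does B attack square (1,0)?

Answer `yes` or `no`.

Op 1: place WN@(1,3)
Op 2: place WB@(3,1)
Op 3: place BK@(1,4)
Op 4: place BN@(0,3)
Op 5: place BN@(4,1)
Per-piece attacks for B:
  BN@(0,3): attacks (2,4) (1,1) (2,2)
  BK@(1,4): attacks (1,3) (2,4) (0,4) (2,3) (0,3)
  BN@(4,1): attacks (3,3) (2,2) (2,0)
B attacks (1,0): no

Answer: no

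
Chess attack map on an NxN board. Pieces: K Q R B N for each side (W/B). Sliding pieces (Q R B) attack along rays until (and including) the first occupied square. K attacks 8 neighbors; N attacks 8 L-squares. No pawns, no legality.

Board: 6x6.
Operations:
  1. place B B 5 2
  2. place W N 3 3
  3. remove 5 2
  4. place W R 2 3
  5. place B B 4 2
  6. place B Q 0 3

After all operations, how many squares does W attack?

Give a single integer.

Op 1: place BB@(5,2)
Op 2: place WN@(3,3)
Op 3: remove (5,2)
Op 4: place WR@(2,3)
Op 5: place BB@(4,2)
Op 6: place BQ@(0,3)
Per-piece attacks for W:
  WR@(2,3): attacks (2,4) (2,5) (2,2) (2,1) (2,0) (3,3) (1,3) (0,3) [ray(1,0) blocked at (3,3); ray(-1,0) blocked at (0,3)]
  WN@(3,3): attacks (4,5) (5,4) (2,5) (1,4) (4,1) (5,2) (2,1) (1,2)
Union (14 distinct): (0,3) (1,2) (1,3) (1,4) (2,0) (2,1) (2,2) (2,4) (2,5) (3,3) (4,1) (4,5) (5,2) (5,4)

Answer: 14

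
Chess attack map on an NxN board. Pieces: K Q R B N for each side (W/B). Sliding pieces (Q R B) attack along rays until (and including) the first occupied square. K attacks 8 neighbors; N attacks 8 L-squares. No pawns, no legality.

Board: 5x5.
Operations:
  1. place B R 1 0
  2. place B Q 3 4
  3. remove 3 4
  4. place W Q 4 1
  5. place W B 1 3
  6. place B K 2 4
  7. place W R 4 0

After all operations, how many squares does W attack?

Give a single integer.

Op 1: place BR@(1,0)
Op 2: place BQ@(3,4)
Op 3: remove (3,4)
Op 4: place WQ@(4,1)
Op 5: place WB@(1,3)
Op 6: place BK@(2,4)
Op 7: place WR@(4,0)
Per-piece attacks for W:
  WB@(1,3): attacks (2,4) (2,2) (3,1) (4,0) (0,4) (0,2) [ray(1,1) blocked at (2,4); ray(1,-1) blocked at (4,0)]
  WR@(4,0): attacks (4,1) (3,0) (2,0) (1,0) [ray(0,1) blocked at (4,1); ray(-1,0) blocked at (1,0)]
  WQ@(4,1): attacks (4,2) (4,3) (4,4) (4,0) (3,1) (2,1) (1,1) (0,1) (3,2) (2,3) (1,4) (3,0) [ray(0,-1) blocked at (4,0)]
Union (19 distinct): (0,1) (0,2) (0,4) (1,0) (1,1) (1,4) (2,0) (2,1) (2,2) (2,3) (2,4) (3,0) (3,1) (3,2) (4,0) (4,1) (4,2) (4,3) (4,4)

Answer: 19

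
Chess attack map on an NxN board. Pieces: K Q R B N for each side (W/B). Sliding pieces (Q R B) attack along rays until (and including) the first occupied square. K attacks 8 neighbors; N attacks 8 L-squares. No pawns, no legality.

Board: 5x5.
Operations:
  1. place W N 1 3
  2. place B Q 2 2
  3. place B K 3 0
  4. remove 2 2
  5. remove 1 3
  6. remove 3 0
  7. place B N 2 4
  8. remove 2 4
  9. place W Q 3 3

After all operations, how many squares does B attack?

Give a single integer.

Answer: 0

Derivation:
Op 1: place WN@(1,3)
Op 2: place BQ@(2,2)
Op 3: place BK@(3,0)
Op 4: remove (2,2)
Op 5: remove (1,3)
Op 6: remove (3,0)
Op 7: place BN@(2,4)
Op 8: remove (2,4)
Op 9: place WQ@(3,3)
Per-piece attacks for B:
Union (0 distinct): (none)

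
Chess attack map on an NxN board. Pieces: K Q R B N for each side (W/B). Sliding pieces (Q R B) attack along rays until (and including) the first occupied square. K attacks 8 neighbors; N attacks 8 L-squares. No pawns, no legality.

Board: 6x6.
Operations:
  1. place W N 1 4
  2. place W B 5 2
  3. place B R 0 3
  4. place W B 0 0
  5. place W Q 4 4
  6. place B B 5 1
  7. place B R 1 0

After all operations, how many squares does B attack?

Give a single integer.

Answer: 20

Derivation:
Op 1: place WN@(1,4)
Op 2: place WB@(5,2)
Op 3: place BR@(0,3)
Op 4: place WB@(0,0)
Op 5: place WQ@(4,4)
Op 6: place BB@(5,1)
Op 7: place BR@(1,0)
Per-piece attacks for B:
  BR@(0,3): attacks (0,4) (0,5) (0,2) (0,1) (0,0) (1,3) (2,3) (3,3) (4,3) (5,3) [ray(0,-1) blocked at (0,0)]
  BR@(1,0): attacks (1,1) (1,2) (1,3) (1,4) (2,0) (3,0) (4,0) (5,0) (0,0) [ray(0,1) blocked at (1,4); ray(-1,0) blocked at (0,0)]
  BB@(5,1): attacks (4,2) (3,3) (2,4) (1,5) (4,0)
Union (20 distinct): (0,0) (0,1) (0,2) (0,4) (0,5) (1,1) (1,2) (1,3) (1,4) (1,5) (2,0) (2,3) (2,4) (3,0) (3,3) (4,0) (4,2) (4,3) (5,0) (5,3)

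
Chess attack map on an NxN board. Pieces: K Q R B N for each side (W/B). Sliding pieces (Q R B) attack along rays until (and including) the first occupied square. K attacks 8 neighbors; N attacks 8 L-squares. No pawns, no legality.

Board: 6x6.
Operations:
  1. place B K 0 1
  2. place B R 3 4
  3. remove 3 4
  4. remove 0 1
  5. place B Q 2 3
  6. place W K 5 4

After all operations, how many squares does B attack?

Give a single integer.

Answer: 19

Derivation:
Op 1: place BK@(0,1)
Op 2: place BR@(3,4)
Op 3: remove (3,4)
Op 4: remove (0,1)
Op 5: place BQ@(2,3)
Op 6: place WK@(5,4)
Per-piece attacks for B:
  BQ@(2,3): attacks (2,4) (2,5) (2,2) (2,1) (2,0) (3,3) (4,3) (5,3) (1,3) (0,3) (3,4) (4,5) (3,2) (4,1) (5,0) (1,4) (0,5) (1,2) (0,1)
Union (19 distinct): (0,1) (0,3) (0,5) (1,2) (1,3) (1,4) (2,0) (2,1) (2,2) (2,4) (2,5) (3,2) (3,3) (3,4) (4,1) (4,3) (4,5) (5,0) (5,3)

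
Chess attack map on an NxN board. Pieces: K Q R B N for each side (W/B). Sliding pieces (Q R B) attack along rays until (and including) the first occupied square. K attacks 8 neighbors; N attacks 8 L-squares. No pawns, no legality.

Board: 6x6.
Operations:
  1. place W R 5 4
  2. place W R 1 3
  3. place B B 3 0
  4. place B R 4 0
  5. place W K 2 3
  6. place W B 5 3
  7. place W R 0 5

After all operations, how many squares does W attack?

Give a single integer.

Op 1: place WR@(5,4)
Op 2: place WR@(1,3)
Op 3: place BB@(3,0)
Op 4: place BR@(4,0)
Op 5: place WK@(2,3)
Op 6: place WB@(5,3)
Op 7: place WR@(0,5)
Per-piece attacks for W:
  WR@(0,5): attacks (0,4) (0,3) (0,2) (0,1) (0,0) (1,5) (2,5) (3,5) (4,5) (5,5)
  WR@(1,3): attacks (1,4) (1,5) (1,2) (1,1) (1,0) (2,3) (0,3) [ray(1,0) blocked at (2,3)]
  WK@(2,3): attacks (2,4) (2,2) (3,3) (1,3) (3,4) (3,2) (1,4) (1,2)
  WB@(5,3): attacks (4,4) (3,5) (4,2) (3,1) (2,0)
  WR@(5,4): attacks (5,5) (5,3) (4,4) (3,4) (2,4) (1,4) (0,4) [ray(0,-1) blocked at (5,3)]
Union (26 distinct): (0,0) (0,1) (0,2) (0,3) (0,4) (1,0) (1,1) (1,2) (1,3) (1,4) (1,5) (2,0) (2,2) (2,3) (2,4) (2,5) (3,1) (3,2) (3,3) (3,4) (3,5) (4,2) (4,4) (4,5) (5,3) (5,5)

Answer: 26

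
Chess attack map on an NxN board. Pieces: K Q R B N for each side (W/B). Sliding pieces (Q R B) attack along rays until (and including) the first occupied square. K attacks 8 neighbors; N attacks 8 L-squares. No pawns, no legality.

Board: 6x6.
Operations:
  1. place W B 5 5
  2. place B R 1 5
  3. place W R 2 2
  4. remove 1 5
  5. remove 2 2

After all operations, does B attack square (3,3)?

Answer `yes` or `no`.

Op 1: place WB@(5,5)
Op 2: place BR@(1,5)
Op 3: place WR@(2,2)
Op 4: remove (1,5)
Op 5: remove (2,2)
Per-piece attacks for B:
B attacks (3,3): no

Answer: no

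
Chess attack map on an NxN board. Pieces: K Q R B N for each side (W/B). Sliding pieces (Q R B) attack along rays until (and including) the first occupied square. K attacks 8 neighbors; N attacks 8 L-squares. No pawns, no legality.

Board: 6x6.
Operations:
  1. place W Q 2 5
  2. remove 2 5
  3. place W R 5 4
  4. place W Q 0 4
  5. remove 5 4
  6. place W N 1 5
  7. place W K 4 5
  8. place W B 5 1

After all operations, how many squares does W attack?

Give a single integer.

Op 1: place WQ@(2,5)
Op 2: remove (2,5)
Op 3: place WR@(5,4)
Op 4: place WQ@(0,4)
Op 5: remove (5,4)
Op 6: place WN@(1,5)
Op 7: place WK@(4,5)
Op 8: place WB@(5,1)
Per-piece attacks for W:
  WQ@(0,4): attacks (0,5) (0,3) (0,2) (0,1) (0,0) (1,4) (2,4) (3,4) (4,4) (5,4) (1,5) (1,3) (2,2) (3,1) (4,0) [ray(1,1) blocked at (1,5)]
  WN@(1,5): attacks (2,3) (3,4) (0,3)
  WK@(4,5): attacks (4,4) (5,5) (3,5) (5,4) (3,4)
  WB@(5,1): attacks (4,2) (3,3) (2,4) (1,5) (4,0) [ray(-1,1) blocked at (1,5)]
Union (20 distinct): (0,0) (0,1) (0,2) (0,3) (0,5) (1,3) (1,4) (1,5) (2,2) (2,3) (2,4) (3,1) (3,3) (3,4) (3,5) (4,0) (4,2) (4,4) (5,4) (5,5)

Answer: 20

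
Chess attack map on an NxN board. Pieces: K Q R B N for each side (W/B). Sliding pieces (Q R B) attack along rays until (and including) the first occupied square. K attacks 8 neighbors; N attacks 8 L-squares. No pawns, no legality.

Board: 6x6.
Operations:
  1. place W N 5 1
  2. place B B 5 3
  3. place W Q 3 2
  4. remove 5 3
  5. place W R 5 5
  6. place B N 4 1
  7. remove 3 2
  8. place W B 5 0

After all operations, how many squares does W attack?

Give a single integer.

Op 1: place WN@(5,1)
Op 2: place BB@(5,3)
Op 3: place WQ@(3,2)
Op 4: remove (5,3)
Op 5: place WR@(5,5)
Op 6: place BN@(4,1)
Op 7: remove (3,2)
Op 8: place WB@(5,0)
Per-piece attacks for W:
  WB@(5,0): attacks (4,1) [ray(-1,1) blocked at (4,1)]
  WN@(5,1): attacks (4,3) (3,2) (3,0)
  WR@(5,5): attacks (5,4) (5,3) (5,2) (5,1) (4,5) (3,5) (2,5) (1,5) (0,5) [ray(0,-1) blocked at (5,1)]
Union (13 distinct): (0,5) (1,5) (2,5) (3,0) (3,2) (3,5) (4,1) (4,3) (4,5) (5,1) (5,2) (5,3) (5,4)

Answer: 13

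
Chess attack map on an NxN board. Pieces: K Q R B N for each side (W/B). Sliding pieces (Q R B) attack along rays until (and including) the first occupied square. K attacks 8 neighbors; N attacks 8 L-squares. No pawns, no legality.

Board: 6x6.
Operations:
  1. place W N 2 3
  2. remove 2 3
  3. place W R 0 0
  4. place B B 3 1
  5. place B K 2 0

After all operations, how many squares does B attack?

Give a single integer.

Answer: 12

Derivation:
Op 1: place WN@(2,3)
Op 2: remove (2,3)
Op 3: place WR@(0,0)
Op 4: place BB@(3,1)
Op 5: place BK@(2,0)
Per-piece attacks for B:
  BK@(2,0): attacks (2,1) (3,0) (1,0) (3,1) (1,1)
  BB@(3,1): attacks (4,2) (5,3) (4,0) (2,2) (1,3) (0,4) (2,0) [ray(-1,-1) blocked at (2,0)]
Union (12 distinct): (0,4) (1,0) (1,1) (1,3) (2,0) (2,1) (2,2) (3,0) (3,1) (4,0) (4,2) (5,3)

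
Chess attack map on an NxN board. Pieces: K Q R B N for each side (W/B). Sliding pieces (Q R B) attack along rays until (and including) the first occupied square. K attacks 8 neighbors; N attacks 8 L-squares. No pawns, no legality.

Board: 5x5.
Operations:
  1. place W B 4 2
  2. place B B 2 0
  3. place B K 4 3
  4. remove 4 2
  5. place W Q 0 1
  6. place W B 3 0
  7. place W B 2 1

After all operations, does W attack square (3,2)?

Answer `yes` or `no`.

Answer: yes

Derivation:
Op 1: place WB@(4,2)
Op 2: place BB@(2,0)
Op 3: place BK@(4,3)
Op 4: remove (4,2)
Op 5: place WQ@(0,1)
Op 6: place WB@(3,0)
Op 7: place WB@(2,1)
Per-piece attacks for W:
  WQ@(0,1): attacks (0,2) (0,3) (0,4) (0,0) (1,1) (2,1) (1,2) (2,3) (3,4) (1,0) [ray(1,0) blocked at (2,1)]
  WB@(2,1): attacks (3,2) (4,3) (3,0) (1,2) (0,3) (1,0) [ray(1,1) blocked at (4,3); ray(1,-1) blocked at (3,0)]
  WB@(3,0): attacks (4,1) (2,1) [ray(-1,1) blocked at (2,1)]
W attacks (3,2): yes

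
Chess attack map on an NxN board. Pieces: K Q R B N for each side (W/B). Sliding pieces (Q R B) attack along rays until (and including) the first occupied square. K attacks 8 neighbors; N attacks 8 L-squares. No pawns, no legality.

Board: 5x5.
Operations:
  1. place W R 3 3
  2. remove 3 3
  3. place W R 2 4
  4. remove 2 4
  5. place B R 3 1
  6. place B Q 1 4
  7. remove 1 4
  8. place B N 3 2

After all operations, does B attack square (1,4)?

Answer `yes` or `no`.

Op 1: place WR@(3,3)
Op 2: remove (3,3)
Op 3: place WR@(2,4)
Op 4: remove (2,4)
Op 5: place BR@(3,1)
Op 6: place BQ@(1,4)
Op 7: remove (1,4)
Op 8: place BN@(3,2)
Per-piece attacks for B:
  BR@(3,1): attacks (3,2) (3,0) (4,1) (2,1) (1,1) (0,1) [ray(0,1) blocked at (3,2)]
  BN@(3,2): attacks (4,4) (2,4) (1,3) (4,0) (2,0) (1,1)
B attacks (1,4): no

Answer: no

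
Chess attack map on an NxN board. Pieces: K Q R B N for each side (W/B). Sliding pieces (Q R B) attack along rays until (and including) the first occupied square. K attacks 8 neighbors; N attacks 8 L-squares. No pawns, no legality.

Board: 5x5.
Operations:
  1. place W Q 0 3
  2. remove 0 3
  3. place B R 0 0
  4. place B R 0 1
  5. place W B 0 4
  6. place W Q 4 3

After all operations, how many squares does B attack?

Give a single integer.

Op 1: place WQ@(0,3)
Op 2: remove (0,3)
Op 3: place BR@(0,0)
Op 4: place BR@(0,1)
Op 5: place WB@(0,4)
Op 6: place WQ@(4,3)
Per-piece attacks for B:
  BR@(0,0): attacks (0,1) (1,0) (2,0) (3,0) (4,0) [ray(0,1) blocked at (0,1)]
  BR@(0,1): attacks (0,2) (0,3) (0,4) (0,0) (1,1) (2,1) (3,1) (4,1) [ray(0,1) blocked at (0,4); ray(0,-1) blocked at (0,0)]
Union (13 distinct): (0,0) (0,1) (0,2) (0,3) (0,4) (1,0) (1,1) (2,0) (2,1) (3,0) (3,1) (4,0) (4,1)

Answer: 13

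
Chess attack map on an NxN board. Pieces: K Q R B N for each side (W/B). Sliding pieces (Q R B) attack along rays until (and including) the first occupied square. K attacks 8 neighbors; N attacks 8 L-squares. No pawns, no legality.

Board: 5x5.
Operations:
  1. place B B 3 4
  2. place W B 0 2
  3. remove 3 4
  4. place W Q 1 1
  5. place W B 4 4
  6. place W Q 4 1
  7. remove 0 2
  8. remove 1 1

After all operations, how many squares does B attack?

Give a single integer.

Answer: 0

Derivation:
Op 1: place BB@(3,4)
Op 2: place WB@(0,2)
Op 3: remove (3,4)
Op 4: place WQ@(1,1)
Op 5: place WB@(4,4)
Op 6: place WQ@(4,1)
Op 7: remove (0,2)
Op 8: remove (1,1)
Per-piece attacks for B:
Union (0 distinct): (none)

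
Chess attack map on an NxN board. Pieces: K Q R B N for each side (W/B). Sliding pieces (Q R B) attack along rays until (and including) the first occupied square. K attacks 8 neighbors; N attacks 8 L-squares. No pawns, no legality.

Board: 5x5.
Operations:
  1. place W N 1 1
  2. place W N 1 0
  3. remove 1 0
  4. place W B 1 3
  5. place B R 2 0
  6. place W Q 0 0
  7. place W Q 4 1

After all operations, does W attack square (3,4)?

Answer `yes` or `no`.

Op 1: place WN@(1,1)
Op 2: place WN@(1,0)
Op 3: remove (1,0)
Op 4: place WB@(1,3)
Op 5: place BR@(2,0)
Op 6: place WQ@(0,0)
Op 7: place WQ@(4,1)
Per-piece attacks for W:
  WQ@(0,0): attacks (0,1) (0,2) (0,3) (0,4) (1,0) (2,0) (1,1) [ray(1,0) blocked at (2,0); ray(1,1) blocked at (1,1)]
  WN@(1,1): attacks (2,3) (3,2) (0,3) (3,0)
  WB@(1,3): attacks (2,4) (2,2) (3,1) (4,0) (0,4) (0,2)
  WQ@(4,1): attacks (4,2) (4,3) (4,4) (4,0) (3,1) (2,1) (1,1) (3,2) (2,3) (1,4) (3,0) [ray(-1,0) blocked at (1,1)]
W attacks (3,4): no

Answer: no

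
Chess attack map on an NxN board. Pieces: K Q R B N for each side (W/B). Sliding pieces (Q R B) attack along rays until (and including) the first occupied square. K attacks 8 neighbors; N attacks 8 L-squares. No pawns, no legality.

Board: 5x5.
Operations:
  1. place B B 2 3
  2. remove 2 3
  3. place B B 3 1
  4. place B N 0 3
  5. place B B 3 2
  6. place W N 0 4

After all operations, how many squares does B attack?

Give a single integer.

Answer: 14

Derivation:
Op 1: place BB@(2,3)
Op 2: remove (2,3)
Op 3: place BB@(3,1)
Op 4: place BN@(0,3)
Op 5: place BB@(3,2)
Op 6: place WN@(0,4)
Per-piece attacks for B:
  BN@(0,3): attacks (2,4) (1,1) (2,2)
  BB@(3,1): attacks (4,2) (4,0) (2,2) (1,3) (0,4) (2,0) [ray(-1,1) blocked at (0,4)]
  BB@(3,2): attacks (4,3) (4,1) (2,3) (1,4) (2,1) (1,0)
Union (14 distinct): (0,4) (1,0) (1,1) (1,3) (1,4) (2,0) (2,1) (2,2) (2,3) (2,4) (4,0) (4,1) (4,2) (4,3)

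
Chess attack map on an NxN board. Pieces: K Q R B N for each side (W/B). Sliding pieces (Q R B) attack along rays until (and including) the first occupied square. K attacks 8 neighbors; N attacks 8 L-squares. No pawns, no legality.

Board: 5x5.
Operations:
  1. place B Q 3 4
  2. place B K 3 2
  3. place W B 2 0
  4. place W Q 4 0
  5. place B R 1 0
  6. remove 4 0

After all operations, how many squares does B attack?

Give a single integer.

Answer: 19

Derivation:
Op 1: place BQ@(3,4)
Op 2: place BK@(3,2)
Op 3: place WB@(2,0)
Op 4: place WQ@(4,0)
Op 5: place BR@(1,0)
Op 6: remove (4,0)
Per-piece attacks for B:
  BR@(1,0): attacks (1,1) (1,2) (1,3) (1,4) (2,0) (0,0) [ray(1,0) blocked at (2,0)]
  BK@(3,2): attacks (3,3) (3,1) (4,2) (2,2) (4,3) (4,1) (2,3) (2,1)
  BQ@(3,4): attacks (3,3) (3,2) (4,4) (2,4) (1,4) (0,4) (4,3) (2,3) (1,2) (0,1) [ray(0,-1) blocked at (3,2)]
Union (19 distinct): (0,0) (0,1) (0,4) (1,1) (1,2) (1,3) (1,4) (2,0) (2,1) (2,2) (2,3) (2,4) (3,1) (3,2) (3,3) (4,1) (4,2) (4,3) (4,4)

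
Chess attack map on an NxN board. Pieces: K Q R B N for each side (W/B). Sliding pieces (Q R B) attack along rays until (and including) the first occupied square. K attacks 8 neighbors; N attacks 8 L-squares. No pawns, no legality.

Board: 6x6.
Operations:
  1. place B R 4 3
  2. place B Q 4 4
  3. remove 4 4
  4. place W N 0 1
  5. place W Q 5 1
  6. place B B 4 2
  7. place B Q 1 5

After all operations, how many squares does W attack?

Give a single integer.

Op 1: place BR@(4,3)
Op 2: place BQ@(4,4)
Op 3: remove (4,4)
Op 4: place WN@(0,1)
Op 5: place WQ@(5,1)
Op 6: place BB@(4,2)
Op 7: place BQ@(1,5)
Per-piece attacks for W:
  WN@(0,1): attacks (1,3) (2,2) (2,0)
  WQ@(5,1): attacks (5,2) (5,3) (5,4) (5,5) (5,0) (4,1) (3,1) (2,1) (1,1) (0,1) (4,2) (4,0) [ray(-1,0) blocked at (0,1); ray(-1,1) blocked at (4,2)]
Union (15 distinct): (0,1) (1,1) (1,3) (2,0) (2,1) (2,2) (3,1) (4,0) (4,1) (4,2) (5,0) (5,2) (5,3) (5,4) (5,5)

Answer: 15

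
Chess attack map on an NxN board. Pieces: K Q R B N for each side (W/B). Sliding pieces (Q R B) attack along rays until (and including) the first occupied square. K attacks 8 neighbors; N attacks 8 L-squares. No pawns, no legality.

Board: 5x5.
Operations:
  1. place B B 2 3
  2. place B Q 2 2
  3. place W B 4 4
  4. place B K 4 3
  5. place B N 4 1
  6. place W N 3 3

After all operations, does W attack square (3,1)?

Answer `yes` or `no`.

Op 1: place BB@(2,3)
Op 2: place BQ@(2,2)
Op 3: place WB@(4,4)
Op 4: place BK@(4,3)
Op 5: place BN@(4,1)
Op 6: place WN@(3,3)
Per-piece attacks for W:
  WN@(3,3): attacks (1,4) (4,1) (2,1) (1,2)
  WB@(4,4): attacks (3,3) [ray(-1,-1) blocked at (3,3)]
W attacks (3,1): no

Answer: no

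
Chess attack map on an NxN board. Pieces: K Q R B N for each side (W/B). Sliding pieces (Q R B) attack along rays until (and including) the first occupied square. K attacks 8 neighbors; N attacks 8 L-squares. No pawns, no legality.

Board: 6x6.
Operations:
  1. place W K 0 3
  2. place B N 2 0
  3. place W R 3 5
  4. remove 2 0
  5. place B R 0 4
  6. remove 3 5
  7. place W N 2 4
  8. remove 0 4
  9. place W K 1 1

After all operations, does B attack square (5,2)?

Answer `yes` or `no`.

Answer: no

Derivation:
Op 1: place WK@(0,3)
Op 2: place BN@(2,0)
Op 3: place WR@(3,5)
Op 4: remove (2,0)
Op 5: place BR@(0,4)
Op 6: remove (3,5)
Op 7: place WN@(2,4)
Op 8: remove (0,4)
Op 9: place WK@(1,1)
Per-piece attacks for B:
B attacks (5,2): no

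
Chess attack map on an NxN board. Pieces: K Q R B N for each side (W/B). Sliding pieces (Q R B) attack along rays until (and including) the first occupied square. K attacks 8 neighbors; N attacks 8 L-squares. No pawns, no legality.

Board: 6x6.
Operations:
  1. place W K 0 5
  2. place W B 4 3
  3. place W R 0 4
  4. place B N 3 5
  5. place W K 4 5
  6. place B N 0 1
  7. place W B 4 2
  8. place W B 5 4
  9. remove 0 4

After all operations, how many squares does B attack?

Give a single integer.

Answer: 7

Derivation:
Op 1: place WK@(0,5)
Op 2: place WB@(4,3)
Op 3: place WR@(0,4)
Op 4: place BN@(3,5)
Op 5: place WK@(4,5)
Op 6: place BN@(0,1)
Op 7: place WB@(4,2)
Op 8: place WB@(5,4)
Op 9: remove (0,4)
Per-piece attacks for B:
  BN@(0,1): attacks (1,3) (2,2) (2,0)
  BN@(3,5): attacks (4,3) (5,4) (2,3) (1,4)
Union (7 distinct): (1,3) (1,4) (2,0) (2,2) (2,3) (4,3) (5,4)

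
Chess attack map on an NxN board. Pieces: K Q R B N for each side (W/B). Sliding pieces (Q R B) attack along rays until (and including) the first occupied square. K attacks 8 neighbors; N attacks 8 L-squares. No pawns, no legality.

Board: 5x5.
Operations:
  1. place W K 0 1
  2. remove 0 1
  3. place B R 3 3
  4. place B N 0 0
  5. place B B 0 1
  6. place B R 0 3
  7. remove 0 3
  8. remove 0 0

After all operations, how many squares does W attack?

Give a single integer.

Answer: 0

Derivation:
Op 1: place WK@(0,1)
Op 2: remove (0,1)
Op 3: place BR@(3,3)
Op 4: place BN@(0,0)
Op 5: place BB@(0,1)
Op 6: place BR@(0,3)
Op 7: remove (0,3)
Op 8: remove (0,0)
Per-piece attacks for W:
Union (0 distinct): (none)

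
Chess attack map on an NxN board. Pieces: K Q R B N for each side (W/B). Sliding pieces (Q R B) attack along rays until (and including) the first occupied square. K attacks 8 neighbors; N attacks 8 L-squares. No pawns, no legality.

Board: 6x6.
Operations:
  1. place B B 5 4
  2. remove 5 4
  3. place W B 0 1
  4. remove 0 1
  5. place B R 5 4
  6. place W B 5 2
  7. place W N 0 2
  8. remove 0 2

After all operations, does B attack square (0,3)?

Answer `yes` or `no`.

Op 1: place BB@(5,4)
Op 2: remove (5,4)
Op 3: place WB@(0,1)
Op 4: remove (0,1)
Op 5: place BR@(5,4)
Op 6: place WB@(5,2)
Op 7: place WN@(0,2)
Op 8: remove (0,2)
Per-piece attacks for B:
  BR@(5,4): attacks (5,5) (5,3) (5,2) (4,4) (3,4) (2,4) (1,4) (0,4) [ray(0,-1) blocked at (5,2)]
B attacks (0,3): no

Answer: no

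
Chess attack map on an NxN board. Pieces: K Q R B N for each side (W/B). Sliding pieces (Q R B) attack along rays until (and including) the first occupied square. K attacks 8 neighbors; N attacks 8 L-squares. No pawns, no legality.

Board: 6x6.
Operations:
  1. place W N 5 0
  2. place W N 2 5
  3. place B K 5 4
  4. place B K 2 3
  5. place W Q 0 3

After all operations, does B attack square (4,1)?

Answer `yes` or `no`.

Op 1: place WN@(5,0)
Op 2: place WN@(2,5)
Op 3: place BK@(5,4)
Op 4: place BK@(2,3)
Op 5: place WQ@(0,3)
Per-piece attacks for B:
  BK@(2,3): attacks (2,4) (2,2) (3,3) (1,3) (3,4) (3,2) (1,4) (1,2)
  BK@(5,4): attacks (5,5) (5,3) (4,4) (4,5) (4,3)
B attacks (4,1): no

Answer: no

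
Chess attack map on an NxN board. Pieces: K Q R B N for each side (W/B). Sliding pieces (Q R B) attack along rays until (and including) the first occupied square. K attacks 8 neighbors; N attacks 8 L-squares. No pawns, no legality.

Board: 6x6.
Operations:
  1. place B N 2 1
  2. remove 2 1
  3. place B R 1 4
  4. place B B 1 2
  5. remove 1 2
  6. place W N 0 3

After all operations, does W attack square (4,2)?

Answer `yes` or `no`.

Op 1: place BN@(2,1)
Op 2: remove (2,1)
Op 3: place BR@(1,4)
Op 4: place BB@(1,2)
Op 5: remove (1,2)
Op 6: place WN@(0,3)
Per-piece attacks for W:
  WN@(0,3): attacks (1,5) (2,4) (1,1) (2,2)
W attacks (4,2): no

Answer: no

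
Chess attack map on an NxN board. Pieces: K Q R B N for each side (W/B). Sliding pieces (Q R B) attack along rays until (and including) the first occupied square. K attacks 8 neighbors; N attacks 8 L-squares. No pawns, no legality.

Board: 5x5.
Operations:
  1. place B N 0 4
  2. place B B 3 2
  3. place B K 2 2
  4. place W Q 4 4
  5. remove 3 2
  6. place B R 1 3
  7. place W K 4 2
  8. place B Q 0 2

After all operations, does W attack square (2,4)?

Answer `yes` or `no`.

Op 1: place BN@(0,4)
Op 2: place BB@(3,2)
Op 3: place BK@(2,2)
Op 4: place WQ@(4,4)
Op 5: remove (3,2)
Op 6: place BR@(1,3)
Op 7: place WK@(4,2)
Op 8: place BQ@(0,2)
Per-piece attacks for W:
  WK@(4,2): attacks (4,3) (4,1) (3,2) (3,3) (3,1)
  WQ@(4,4): attacks (4,3) (4,2) (3,4) (2,4) (1,4) (0,4) (3,3) (2,2) [ray(0,-1) blocked at (4,2); ray(-1,0) blocked at (0,4); ray(-1,-1) blocked at (2,2)]
W attacks (2,4): yes

Answer: yes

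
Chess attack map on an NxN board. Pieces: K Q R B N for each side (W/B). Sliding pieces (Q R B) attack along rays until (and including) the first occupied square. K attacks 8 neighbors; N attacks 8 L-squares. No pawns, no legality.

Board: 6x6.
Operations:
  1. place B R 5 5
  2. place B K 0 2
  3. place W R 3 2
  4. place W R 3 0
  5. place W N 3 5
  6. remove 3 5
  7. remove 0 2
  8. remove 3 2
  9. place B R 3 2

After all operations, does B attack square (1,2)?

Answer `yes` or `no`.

Op 1: place BR@(5,5)
Op 2: place BK@(0,2)
Op 3: place WR@(3,2)
Op 4: place WR@(3,0)
Op 5: place WN@(3,5)
Op 6: remove (3,5)
Op 7: remove (0,2)
Op 8: remove (3,2)
Op 9: place BR@(3,2)
Per-piece attacks for B:
  BR@(3,2): attacks (3,3) (3,4) (3,5) (3,1) (3,0) (4,2) (5,2) (2,2) (1,2) (0,2) [ray(0,-1) blocked at (3,0)]
  BR@(5,5): attacks (5,4) (5,3) (5,2) (5,1) (5,0) (4,5) (3,5) (2,5) (1,5) (0,5)
B attacks (1,2): yes

Answer: yes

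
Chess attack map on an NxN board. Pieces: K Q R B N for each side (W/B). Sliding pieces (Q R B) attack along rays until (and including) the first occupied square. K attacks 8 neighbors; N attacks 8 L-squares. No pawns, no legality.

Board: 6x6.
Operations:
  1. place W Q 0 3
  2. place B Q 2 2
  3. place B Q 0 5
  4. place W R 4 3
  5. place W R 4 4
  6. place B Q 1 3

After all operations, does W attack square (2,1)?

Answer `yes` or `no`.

Op 1: place WQ@(0,3)
Op 2: place BQ@(2,2)
Op 3: place BQ@(0,5)
Op 4: place WR@(4,3)
Op 5: place WR@(4,4)
Op 6: place BQ@(1,3)
Per-piece attacks for W:
  WQ@(0,3): attacks (0,4) (0,5) (0,2) (0,1) (0,0) (1,3) (1,4) (2,5) (1,2) (2,1) (3,0) [ray(0,1) blocked at (0,5); ray(1,0) blocked at (1,3)]
  WR@(4,3): attacks (4,4) (4,2) (4,1) (4,0) (5,3) (3,3) (2,3) (1,3) [ray(0,1) blocked at (4,4); ray(-1,0) blocked at (1,3)]
  WR@(4,4): attacks (4,5) (4,3) (5,4) (3,4) (2,4) (1,4) (0,4) [ray(0,-1) blocked at (4,3)]
W attacks (2,1): yes

Answer: yes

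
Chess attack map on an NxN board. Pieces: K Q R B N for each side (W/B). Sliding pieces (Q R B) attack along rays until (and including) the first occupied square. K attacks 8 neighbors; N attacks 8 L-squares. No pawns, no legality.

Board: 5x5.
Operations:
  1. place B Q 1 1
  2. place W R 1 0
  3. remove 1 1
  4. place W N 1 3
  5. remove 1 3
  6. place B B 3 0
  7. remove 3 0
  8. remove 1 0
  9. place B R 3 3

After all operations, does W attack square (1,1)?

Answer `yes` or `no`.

Answer: no

Derivation:
Op 1: place BQ@(1,1)
Op 2: place WR@(1,0)
Op 3: remove (1,1)
Op 4: place WN@(1,3)
Op 5: remove (1,3)
Op 6: place BB@(3,0)
Op 7: remove (3,0)
Op 8: remove (1,0)
Op 9: place BR@(3,3)
Per-piece attacks for W:
W attacks (1,1): no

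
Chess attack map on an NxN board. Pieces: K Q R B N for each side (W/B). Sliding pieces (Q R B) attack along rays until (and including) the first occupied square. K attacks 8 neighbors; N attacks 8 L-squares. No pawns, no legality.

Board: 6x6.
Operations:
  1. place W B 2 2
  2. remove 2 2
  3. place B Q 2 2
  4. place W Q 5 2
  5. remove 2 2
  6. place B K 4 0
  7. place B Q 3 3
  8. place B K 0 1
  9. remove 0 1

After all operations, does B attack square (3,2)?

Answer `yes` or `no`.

Answer: yes

Derivation:
Op 1: place WB@(2,2)
Op 2: remove (2,2)
Op 3: place BQ@(2,2)
Op 4: place WQ@(5,2)
Op 5: remove (2,2)
Op 6: place BK@(4,0)
Op 7: place BQ@(3,3)
Op 8: place BK@(0,1)
Op 9: remove (0,1)
Per-piece attacks for B:
  BQ@(3,3): attacks (3,4) (3,5) (3,2) (3,1) (3,0) (4,3) (5,3) (2,3) (1,3) (0,3) (4,4) (5,5) (4,2) (5,1) (2,4) (1,5) (2,2) (1,1) (0,0)
  BK@(4,0): attacks (4,1) (5,0) (3,0) (5,1) (3,1)
B attacks (3,2): yes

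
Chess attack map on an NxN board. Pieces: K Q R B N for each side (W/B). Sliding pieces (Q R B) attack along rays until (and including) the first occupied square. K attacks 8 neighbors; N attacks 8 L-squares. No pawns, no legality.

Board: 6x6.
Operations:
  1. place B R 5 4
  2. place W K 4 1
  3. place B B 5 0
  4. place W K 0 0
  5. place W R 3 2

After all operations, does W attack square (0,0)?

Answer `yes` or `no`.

Answer: no

Derivation:
Op 1: place BR@(5,4)
Op 2: place WK@(4,1)
Op 3: place BB@(5,0)
Op 4: place WK@(0,0)
Op 5: place WR@(3,2)
Per-piece attacks for W:
  WK@(0,0): attacks (0,1) (1,0) (1,1)
  WR@(3,2): attacks (3,3) (3,4) (3,5) (3,1) (3,0) (4,2) (5,2) (2,2) (1,2) (0,2)
  WK@(4,1): attacks (4,2) (4,0) (5,1) (3,1) (5,2) (5,0) (3,2) (3,0)
W attacks (0,0): no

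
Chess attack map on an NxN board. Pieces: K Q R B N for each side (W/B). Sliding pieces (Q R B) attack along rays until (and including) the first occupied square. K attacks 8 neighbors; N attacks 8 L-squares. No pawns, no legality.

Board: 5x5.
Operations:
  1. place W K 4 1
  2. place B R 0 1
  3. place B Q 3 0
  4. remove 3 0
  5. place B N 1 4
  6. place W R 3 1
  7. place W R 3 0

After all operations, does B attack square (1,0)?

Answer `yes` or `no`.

Op 1: place WK@(4,1)
Op 2: place BR@(0,1)
Op 3: place BQ@(3,0)
Op 4: remove (3,0)
Op 5: place BN@(1,4)
Op 6: place WR@(3,1)
Op 7: place WR@(3,0)
Per-piece attacks for B:
  BR@(0,1): attacks (0,2) (0,3) (0,4) (0,0) (1,1) (2,1) (3,1) [ray(1,0) blocked at (3,1)]
  BN@(1,4): attacks (2,2) (3,3) (0,2)
B attacks (1,0): no

Answer: no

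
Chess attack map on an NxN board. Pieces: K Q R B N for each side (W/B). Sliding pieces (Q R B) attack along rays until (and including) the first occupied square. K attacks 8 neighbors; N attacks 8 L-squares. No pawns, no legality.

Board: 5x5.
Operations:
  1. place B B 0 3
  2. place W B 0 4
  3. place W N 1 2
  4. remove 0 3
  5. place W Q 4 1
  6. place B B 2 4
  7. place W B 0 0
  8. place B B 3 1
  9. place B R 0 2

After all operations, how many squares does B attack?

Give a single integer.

Op 1: place BB@(0,3)
Op 2: place WB@(0,4)
Op 3: place WN@(1,2)
Op 4: remove (0,3)
Op 5: place WQ@(4,1)
Op 6: place BB@(2,4)
Op 7: place WB@(0,0)
Op 8: place BB@(3,1)
Op 9: place BR@(0,2)
Per-piece attacks for B:
  BR@(0,2): attacks (0,3) (0,4) (0,1) (0,0) (1,2) [ray(0,1) blocked at (0,4); ray(0,-1) blocked at (0,0); ray(1,0) blocked at (1,2)]
  BB@(2,4): attacks (3,3) (4,2) (1,3) (0,2) [ray(-1,-1) blocked at (0,2)]
  BB@(3,1): attacks (4,2) (4,0) (2,2) (1,3) (0,4) (2,0) [ray(-1,1) blocked at (0,4)]
Union (12 distinct): (0,0) (0,1) (0,2) (0,3) (0,4) (1,2) (1,3) (2,0) (2,2) (3,3) (4,0) (4,2)

Answer: 12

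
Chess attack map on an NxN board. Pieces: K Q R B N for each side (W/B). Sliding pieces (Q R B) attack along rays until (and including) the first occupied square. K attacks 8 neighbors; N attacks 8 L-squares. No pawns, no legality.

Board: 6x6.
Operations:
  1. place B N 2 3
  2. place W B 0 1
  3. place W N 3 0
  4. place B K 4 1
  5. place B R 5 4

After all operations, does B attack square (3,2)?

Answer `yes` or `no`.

Answer: yes

Derivation:
Op 1: place BN@(2,3)
Op 2: place WB@(0,1)
Op 3: place WN@(3,0)
Op 4: place BK@(4,1)
Op 5: place BR@(5,4)
Per-piece attacks for B:
  BN@(2,3): attacks (3,5) (4,4) (1,5) (0,4) (3,1) (4,2) (1,1) (0,2)
  BK@(4,1): attacks (4,2) (4,0) (5,1) (3,1) (5,2) (5,0) (3,2) (3,0)
  BR@(5,4): attacks (5,5) (5,3) (5,2) (5,1) (5,0) (4,4) (3,4) (2,4) (1,4) (0,4)
B attacks (3,2): yes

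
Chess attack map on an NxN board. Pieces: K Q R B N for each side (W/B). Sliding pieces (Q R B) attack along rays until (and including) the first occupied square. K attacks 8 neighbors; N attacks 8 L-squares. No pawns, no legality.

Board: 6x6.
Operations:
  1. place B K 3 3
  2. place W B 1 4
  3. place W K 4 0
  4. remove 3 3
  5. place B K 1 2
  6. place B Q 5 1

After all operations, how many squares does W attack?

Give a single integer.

Answer: 10

Derivation:
Op 1: place BK@(3,3)
Op 2: place WB@(1,4)
Op 3: place WK@(4,0)
Op 4: remove (3,3)
Op 5: place BK@(1,2)
Op 6: place BQ@(5,1)
Per-piece attacks for W:
  WB@(1,4): attacks (2,5) (2,3) (3,2) (4,1) (5,0) (0,5) (0,3)
  WK@(4,0): attacks (4,1) (5,0) (3,0) (5,1) (3,1)
Union (10 distinct): (0,3) (0,5) (2,3) (2,5) (3,0) (3,1) (3,2) (4,1) (5,0) (5,1)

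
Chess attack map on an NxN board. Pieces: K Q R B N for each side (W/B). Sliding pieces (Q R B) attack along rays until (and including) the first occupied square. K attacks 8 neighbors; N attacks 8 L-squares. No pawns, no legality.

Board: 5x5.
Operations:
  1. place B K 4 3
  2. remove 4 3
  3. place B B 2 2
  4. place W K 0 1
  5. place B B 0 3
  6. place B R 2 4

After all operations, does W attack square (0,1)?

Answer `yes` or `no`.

Answer: no

Derivation:
Op 1: place BK@(4,3)
Op 2: remove (4,3)
Op 3: place BB@(2,2)
Op 4: place WK@(0,1)
Op 5: place BB@(0,3)
Op 6: place BR@(2,4)
Per-piece attacks for W:
  WK@(0,1): attacks (0,2) (0,0) (1,1) (1,2) (1,0)
W attacks (0,1): no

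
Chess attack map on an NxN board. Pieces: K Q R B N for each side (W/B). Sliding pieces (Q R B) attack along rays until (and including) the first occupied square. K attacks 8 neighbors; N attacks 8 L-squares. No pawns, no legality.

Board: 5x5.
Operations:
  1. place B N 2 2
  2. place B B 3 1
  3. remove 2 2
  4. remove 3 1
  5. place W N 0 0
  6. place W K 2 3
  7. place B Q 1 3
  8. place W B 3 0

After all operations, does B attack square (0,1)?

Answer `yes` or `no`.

Answer: no

Derivation:
Op 1: place BN@(2,2)
Op 2: place BB@(3,1)
Op 3: remove (2,2)
Op 4: remove (3,1)
Op 5: place WN@(0,0)
Op 6: place WK@(2,3)
Op 7: place BQ@(1,3)
Op 8: place WB@(3,0)
Per-piece attacks for B:
  BQ@(1,3): attacks (1,4) (1,2) (1,1) (1,0) (2,3) (0,3) (2,4) (2,2) (3,1) (4,0) (0,4) (0,2) [ray(1,0) blocked at (2,3)]
B attacks (0,1): no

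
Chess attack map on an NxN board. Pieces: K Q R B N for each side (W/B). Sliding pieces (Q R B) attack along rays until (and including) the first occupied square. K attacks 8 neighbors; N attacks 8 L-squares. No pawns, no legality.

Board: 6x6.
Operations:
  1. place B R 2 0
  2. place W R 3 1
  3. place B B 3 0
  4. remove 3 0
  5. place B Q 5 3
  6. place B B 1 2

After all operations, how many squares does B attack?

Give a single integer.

Op 1: place BR@(2,0)
Op 2: place WR@(3,1)
Op 3: place BB@(3,0)
Op 4: remove (3,0)
Op 5: place BQ@(5,3)
Op 6: place BB@(1,2)
Per-piece attacks for B:
  BB@(1,2): attacks (2,3) (3,4) (4,5) (2,1) (3,0) (0,3) (0,1)
  BR@(2,0): attacks (2,1) (2,2) (2,3) (2,4) (2,5) (3,0) (4,0) (5,0) (1,0) (0,0)
  BQ@(5,3): attacks (5,4) (5,5) (5,2) (5,1) (5,0) (4,3) (3,3) (2,3) (1,3) (0,3) (4,4) (3,5) (4,2) (3,1) [ray(-1,-1) blocked at (3,1)]
Union (25 distinct): (0,0) (0,1) (0,3) (1,0) (1,3) (2,1) (2,2) (2,3) (2,4) (2,5) (3,0) (3,1) (3,3) (3,4) (3,5) (4,0) (4,2) (4,3) (4,4) (4,5) (5,0) (5,1) (5,2) (5,4) (5,5)

Answer: 25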